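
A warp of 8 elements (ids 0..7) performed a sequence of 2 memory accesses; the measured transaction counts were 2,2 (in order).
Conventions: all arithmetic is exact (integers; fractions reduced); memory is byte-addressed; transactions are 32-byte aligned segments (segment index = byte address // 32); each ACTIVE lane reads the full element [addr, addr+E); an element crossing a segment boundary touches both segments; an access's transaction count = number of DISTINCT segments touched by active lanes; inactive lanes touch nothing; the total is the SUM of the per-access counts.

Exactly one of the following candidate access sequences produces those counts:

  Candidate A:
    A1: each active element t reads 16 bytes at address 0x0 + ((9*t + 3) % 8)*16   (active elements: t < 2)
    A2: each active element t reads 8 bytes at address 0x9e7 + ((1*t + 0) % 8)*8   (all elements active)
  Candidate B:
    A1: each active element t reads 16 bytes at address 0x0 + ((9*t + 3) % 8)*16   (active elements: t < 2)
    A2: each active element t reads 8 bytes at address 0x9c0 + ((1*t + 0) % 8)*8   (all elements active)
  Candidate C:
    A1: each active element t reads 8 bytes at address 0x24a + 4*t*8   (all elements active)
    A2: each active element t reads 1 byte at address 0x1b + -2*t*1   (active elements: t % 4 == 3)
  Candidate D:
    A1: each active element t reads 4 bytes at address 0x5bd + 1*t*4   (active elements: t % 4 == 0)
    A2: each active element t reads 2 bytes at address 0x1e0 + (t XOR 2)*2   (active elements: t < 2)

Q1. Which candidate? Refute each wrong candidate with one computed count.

A: A2 gives 3 transactions, not 2
C: A1 gives 8 transactions, not 2
D: A2 gives 1 transaction, not 2
B: all counts match (2,2)

Answer: B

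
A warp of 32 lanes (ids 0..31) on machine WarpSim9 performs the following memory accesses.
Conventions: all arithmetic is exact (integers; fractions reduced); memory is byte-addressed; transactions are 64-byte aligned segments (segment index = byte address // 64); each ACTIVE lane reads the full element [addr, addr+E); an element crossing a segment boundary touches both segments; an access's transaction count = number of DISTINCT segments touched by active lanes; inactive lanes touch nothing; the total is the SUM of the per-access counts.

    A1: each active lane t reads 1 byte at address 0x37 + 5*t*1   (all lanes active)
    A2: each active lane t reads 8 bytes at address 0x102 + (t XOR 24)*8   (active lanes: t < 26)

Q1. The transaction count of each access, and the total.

A1: 4 transactions
A2: 5 transactions

Answer: 4,5; total 9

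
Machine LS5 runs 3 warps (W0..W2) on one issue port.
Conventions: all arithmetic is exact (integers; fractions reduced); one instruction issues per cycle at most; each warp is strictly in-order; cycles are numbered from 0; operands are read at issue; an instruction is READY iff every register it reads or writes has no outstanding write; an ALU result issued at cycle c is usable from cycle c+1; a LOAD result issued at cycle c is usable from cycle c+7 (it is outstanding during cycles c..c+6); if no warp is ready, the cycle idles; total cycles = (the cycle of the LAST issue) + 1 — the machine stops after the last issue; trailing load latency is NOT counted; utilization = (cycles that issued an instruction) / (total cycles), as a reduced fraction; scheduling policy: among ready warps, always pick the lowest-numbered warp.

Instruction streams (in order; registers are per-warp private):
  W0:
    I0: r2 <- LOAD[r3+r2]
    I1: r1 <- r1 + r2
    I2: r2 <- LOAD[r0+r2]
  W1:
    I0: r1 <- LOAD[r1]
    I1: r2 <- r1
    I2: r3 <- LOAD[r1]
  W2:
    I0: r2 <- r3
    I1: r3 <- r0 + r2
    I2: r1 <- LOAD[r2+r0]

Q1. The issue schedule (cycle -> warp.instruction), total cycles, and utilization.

cycle 0: W0.I0
cycle 1: W1.I0
cycle 2: W2.I0
cycle 3: W2.I1
cycle 4: W2.I2
cycle 5: idle
cycle 6: idle
cycle 7: W0.I1
cycle 8: W0.I2
cycle 9: W1.I1
cycle 10: W1.I2

Answer: 11 cycles, utilization 9/11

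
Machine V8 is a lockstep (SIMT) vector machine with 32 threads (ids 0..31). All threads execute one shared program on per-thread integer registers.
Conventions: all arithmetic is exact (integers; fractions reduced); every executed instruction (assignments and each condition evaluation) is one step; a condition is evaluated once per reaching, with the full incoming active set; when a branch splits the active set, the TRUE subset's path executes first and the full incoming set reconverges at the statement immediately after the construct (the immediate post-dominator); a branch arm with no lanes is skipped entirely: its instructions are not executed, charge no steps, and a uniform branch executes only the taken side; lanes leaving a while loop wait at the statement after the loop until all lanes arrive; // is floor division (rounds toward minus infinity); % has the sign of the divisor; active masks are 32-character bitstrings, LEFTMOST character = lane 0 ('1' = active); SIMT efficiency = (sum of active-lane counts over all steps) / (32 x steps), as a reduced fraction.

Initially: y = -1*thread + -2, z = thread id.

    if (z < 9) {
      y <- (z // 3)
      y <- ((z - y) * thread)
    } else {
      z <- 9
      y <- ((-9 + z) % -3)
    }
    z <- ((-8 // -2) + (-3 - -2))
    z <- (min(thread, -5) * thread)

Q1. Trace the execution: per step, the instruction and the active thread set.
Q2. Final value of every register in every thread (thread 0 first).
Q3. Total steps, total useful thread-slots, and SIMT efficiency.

step 0: eval (z < 9)                 11111111111111111111111111111111
step 1: y <- (z // 3)                11111111100000000000000000000000
step 2: y <- ((z - y) * thread)      11111111100000000000000000000000
step 3: z <- 9                       00000000011111111111111111111111
step 4: y <- ((-9 + z) % -3)         00000000011111111111111111111111
step 5: z <- ((-8 // -2) + (-3 - -2)) 11111111111111111111111111111111
step 6: z <- (min(thread, -5) * thread) 11111111111111111111111111111111

Answer: 7 steps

y: 0,1,4,6,12,20,24,35,48,0,0,0,0,0,0,0,0,0,0,0,0,0,0,0,0,0,0,0,0,0,0,0
z: 0,-5,-10,-15,-20,-25,-30,-35,-40,-45,-50,-55,-60,-65,-70,-75,-80,-85,-90,-95,-100,-105,-110,-115,-120,-125,-130,-135,-140,-145,-150,-155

steps = 7; useful = 160; efficiency = 160/224 = 5/7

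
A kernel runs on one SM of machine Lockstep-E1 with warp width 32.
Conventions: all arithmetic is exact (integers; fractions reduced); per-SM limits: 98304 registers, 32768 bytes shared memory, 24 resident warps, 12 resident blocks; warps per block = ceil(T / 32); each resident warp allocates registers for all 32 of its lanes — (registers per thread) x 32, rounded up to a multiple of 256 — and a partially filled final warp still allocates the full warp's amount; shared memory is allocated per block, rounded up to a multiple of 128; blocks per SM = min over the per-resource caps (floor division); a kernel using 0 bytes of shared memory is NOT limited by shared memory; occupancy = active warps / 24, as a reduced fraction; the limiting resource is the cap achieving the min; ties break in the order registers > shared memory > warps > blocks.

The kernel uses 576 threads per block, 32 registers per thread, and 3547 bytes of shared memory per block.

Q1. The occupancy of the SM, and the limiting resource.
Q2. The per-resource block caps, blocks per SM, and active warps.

Answer: occupancy 3/4, limited by warps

registers: 5 blocks
shared memory: 9 blocks
warps: 1 block
blocks: 12 blocks

Answer: 1 block, 18 active warps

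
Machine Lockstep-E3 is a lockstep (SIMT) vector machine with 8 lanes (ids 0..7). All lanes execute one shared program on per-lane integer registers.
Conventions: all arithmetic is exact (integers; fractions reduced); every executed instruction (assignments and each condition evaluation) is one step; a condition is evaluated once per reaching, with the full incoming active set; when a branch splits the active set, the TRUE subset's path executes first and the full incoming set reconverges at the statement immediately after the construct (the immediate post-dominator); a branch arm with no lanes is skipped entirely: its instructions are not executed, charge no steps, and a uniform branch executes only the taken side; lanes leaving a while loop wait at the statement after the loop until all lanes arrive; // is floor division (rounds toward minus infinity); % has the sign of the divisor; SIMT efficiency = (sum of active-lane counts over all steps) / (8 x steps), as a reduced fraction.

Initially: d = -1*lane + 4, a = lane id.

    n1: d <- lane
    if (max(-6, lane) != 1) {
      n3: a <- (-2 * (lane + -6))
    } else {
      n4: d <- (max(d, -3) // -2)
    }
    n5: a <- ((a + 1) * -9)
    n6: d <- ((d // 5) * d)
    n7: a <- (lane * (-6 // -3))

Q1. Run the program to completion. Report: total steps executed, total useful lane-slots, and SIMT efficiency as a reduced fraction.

Answer: 7 steps, 48 useful, 6/7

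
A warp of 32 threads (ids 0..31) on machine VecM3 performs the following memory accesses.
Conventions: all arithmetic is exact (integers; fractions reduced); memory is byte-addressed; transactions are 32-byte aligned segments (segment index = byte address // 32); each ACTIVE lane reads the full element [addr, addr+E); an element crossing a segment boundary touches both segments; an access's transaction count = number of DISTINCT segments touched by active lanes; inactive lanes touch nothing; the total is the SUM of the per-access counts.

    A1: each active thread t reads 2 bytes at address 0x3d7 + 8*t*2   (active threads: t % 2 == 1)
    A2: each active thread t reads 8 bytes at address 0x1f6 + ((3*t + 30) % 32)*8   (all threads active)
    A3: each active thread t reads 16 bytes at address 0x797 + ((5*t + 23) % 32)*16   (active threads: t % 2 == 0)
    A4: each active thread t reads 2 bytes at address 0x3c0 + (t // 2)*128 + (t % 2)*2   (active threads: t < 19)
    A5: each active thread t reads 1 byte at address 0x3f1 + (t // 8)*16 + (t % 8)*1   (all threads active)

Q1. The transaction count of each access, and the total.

A1: 16 transactions
A2: 9 transactions
A3: 16 transactions
A4: 10 transactions
A5: 3 transactions

Answer: 16,9,16,10,3; total 54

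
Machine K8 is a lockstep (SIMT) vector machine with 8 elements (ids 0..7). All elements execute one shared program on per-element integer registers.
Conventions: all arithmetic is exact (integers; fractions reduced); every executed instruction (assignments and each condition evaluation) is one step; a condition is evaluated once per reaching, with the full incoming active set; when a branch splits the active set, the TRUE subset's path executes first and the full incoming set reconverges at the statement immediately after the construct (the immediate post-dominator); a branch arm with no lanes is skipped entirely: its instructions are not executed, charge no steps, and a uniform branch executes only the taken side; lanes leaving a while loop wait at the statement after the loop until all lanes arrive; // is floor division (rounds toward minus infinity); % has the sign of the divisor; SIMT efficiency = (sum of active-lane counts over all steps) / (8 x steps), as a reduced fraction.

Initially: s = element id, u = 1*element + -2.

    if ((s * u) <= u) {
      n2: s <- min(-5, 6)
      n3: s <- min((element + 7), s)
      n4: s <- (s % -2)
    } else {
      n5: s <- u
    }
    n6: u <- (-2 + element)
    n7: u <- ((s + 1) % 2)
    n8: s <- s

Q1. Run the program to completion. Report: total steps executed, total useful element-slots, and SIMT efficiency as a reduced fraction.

Answer: 8 steps, 44 useful, 11/16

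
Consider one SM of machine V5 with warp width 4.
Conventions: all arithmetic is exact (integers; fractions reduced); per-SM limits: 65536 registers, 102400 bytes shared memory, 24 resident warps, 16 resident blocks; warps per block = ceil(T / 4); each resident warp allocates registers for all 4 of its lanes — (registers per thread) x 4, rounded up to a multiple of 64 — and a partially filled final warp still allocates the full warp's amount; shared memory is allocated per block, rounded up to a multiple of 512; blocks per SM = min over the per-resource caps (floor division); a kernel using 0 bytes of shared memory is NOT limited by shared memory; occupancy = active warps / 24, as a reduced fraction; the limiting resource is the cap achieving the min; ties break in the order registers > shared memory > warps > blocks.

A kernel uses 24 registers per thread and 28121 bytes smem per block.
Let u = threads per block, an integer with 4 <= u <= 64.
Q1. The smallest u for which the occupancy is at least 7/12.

Answer: u = 17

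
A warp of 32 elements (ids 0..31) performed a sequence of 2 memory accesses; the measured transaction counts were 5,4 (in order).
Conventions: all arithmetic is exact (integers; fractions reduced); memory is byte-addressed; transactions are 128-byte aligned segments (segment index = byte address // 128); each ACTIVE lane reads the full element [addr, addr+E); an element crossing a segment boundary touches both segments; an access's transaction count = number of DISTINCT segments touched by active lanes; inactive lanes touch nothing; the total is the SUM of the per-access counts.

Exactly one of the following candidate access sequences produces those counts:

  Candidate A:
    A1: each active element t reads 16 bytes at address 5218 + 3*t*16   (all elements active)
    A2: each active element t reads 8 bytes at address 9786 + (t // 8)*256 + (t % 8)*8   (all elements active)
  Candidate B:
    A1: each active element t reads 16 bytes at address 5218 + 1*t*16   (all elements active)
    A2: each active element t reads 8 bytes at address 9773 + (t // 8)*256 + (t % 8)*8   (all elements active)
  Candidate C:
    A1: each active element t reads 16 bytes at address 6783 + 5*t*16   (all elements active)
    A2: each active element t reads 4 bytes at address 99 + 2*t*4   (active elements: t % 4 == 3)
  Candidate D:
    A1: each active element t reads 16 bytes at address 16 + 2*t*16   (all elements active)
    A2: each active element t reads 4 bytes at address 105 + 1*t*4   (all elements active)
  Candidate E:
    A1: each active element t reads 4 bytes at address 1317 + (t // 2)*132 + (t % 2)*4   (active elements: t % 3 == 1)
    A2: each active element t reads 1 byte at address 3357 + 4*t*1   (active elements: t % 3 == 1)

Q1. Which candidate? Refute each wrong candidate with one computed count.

A: A1 gives 13 transactions, not 5
C: A1 gives 21 transactions, not 5
D: A1 gives 8 transactions, not 5
E: A1 gives 11 transactions, not 5
B: all counts match (5,4)

Answer: B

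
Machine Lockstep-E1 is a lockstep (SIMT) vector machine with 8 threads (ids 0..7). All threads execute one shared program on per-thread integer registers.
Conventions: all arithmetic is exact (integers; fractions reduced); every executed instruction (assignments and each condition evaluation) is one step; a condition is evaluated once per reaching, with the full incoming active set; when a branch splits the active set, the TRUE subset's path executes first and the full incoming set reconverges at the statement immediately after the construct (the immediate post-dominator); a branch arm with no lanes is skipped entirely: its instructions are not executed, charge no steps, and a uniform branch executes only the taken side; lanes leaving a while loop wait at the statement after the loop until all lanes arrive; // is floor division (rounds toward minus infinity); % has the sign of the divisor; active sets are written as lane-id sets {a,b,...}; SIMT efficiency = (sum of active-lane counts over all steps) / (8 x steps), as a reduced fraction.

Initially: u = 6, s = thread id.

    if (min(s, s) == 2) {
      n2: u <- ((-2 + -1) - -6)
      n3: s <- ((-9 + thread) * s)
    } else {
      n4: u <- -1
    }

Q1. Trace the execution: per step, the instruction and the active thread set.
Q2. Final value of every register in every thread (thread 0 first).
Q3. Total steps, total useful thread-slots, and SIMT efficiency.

step 0: eval (min(s, s) == 2)        {0,1,2,3,4,5,6,7}
step 1: u <- ((-2 + -1) - -6)        {2}
step 2: s <- ((-9 + thread) * s)     {2}
step 3: u <- -1                      {0,1,3,4,5,6,7}

Answer: 4 steps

u: -1,-1,3,-1,-1,-1,-1,-1
s: 0,1,-14,3,4,5,6,7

steps = 4; useful = 17; efficiency = 17/32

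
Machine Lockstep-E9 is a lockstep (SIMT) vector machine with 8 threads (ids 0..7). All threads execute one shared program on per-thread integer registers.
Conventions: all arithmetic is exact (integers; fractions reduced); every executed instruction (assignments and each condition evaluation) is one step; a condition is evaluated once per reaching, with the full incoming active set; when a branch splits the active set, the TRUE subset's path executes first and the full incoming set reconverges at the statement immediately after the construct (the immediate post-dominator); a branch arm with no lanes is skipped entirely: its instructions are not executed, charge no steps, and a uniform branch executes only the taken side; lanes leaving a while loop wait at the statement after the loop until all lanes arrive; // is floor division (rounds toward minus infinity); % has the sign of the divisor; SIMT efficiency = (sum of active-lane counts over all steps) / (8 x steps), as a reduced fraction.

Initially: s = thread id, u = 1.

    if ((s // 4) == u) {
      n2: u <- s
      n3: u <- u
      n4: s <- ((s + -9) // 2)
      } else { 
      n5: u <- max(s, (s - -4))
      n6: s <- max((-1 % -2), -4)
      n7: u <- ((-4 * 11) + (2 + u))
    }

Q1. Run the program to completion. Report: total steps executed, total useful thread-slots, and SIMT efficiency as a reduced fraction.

Answer: 7 steps, 32 useful, 4/7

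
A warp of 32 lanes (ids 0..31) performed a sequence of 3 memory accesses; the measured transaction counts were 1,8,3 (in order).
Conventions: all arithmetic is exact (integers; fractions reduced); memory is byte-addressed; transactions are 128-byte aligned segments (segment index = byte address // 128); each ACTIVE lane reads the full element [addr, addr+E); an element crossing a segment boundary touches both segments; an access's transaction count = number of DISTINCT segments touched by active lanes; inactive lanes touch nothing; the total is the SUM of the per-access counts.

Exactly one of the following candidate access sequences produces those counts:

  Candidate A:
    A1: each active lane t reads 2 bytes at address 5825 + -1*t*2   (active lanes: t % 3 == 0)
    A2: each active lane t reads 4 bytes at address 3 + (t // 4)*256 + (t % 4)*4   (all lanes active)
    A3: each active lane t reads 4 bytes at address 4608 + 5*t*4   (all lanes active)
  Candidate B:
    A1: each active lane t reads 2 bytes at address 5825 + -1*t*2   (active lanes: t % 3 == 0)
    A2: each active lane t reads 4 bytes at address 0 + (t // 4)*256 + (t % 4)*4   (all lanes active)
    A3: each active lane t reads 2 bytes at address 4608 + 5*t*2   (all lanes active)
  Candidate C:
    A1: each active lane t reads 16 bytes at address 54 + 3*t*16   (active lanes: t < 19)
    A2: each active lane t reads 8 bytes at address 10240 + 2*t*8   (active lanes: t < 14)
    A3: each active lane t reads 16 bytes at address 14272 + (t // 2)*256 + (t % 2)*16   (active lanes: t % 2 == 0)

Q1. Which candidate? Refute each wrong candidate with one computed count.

A: A3 gives 5 transactions, not 3
C: A1 gives 8 transactions, not 1
B: all counts match (1,8,3)

Answer: B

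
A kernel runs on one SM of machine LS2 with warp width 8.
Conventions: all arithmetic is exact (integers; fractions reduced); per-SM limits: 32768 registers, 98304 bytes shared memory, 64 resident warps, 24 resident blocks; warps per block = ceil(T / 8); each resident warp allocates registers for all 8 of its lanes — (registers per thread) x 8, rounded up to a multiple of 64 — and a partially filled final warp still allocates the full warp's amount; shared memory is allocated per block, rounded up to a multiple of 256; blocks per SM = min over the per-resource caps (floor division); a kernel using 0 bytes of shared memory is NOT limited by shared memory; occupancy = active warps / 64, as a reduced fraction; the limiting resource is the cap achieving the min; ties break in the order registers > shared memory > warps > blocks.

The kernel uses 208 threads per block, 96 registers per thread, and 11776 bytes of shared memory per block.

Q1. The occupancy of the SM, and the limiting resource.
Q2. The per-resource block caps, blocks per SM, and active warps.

Answer: occupancy 13/32, limited by registers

registers: 1 block
shared memory: 8 blocks
warps: 2 blocks
blocks: 24 blocks

Answer: 1 block, 26 active warps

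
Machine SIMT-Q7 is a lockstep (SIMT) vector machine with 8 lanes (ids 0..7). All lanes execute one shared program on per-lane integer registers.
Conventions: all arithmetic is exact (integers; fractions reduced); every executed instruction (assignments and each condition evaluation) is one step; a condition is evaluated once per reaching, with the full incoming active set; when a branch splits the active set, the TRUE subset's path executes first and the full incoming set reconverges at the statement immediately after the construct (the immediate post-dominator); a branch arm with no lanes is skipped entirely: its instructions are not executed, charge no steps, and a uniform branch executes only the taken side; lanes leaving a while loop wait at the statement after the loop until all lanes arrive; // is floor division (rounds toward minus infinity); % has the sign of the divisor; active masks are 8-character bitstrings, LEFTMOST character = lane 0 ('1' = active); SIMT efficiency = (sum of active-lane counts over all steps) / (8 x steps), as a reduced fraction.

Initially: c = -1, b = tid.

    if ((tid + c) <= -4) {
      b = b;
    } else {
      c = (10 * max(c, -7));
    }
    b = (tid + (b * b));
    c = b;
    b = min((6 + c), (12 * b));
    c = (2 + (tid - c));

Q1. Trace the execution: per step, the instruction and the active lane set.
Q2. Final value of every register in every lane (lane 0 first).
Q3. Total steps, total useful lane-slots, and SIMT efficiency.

step 0: eval ((tid + c) <= -4)       11111111
step 1: c <- (10 * max(c, -7))       11111111
step 2: b <- (tid + (b * b))         11111111
step 3: c <- b                       11111111
step 4: b <- min((6 + c), (12 * b))  11111111
step 5: c <- (2 + (tid - c))         11111111

Answer: 6 steps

c: 2,1,-2,-7,-14,-23,-34,-47
b: 0,8,12,18,26,36,48,62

steps = 6; useful = 48; efficiency = 48/48 = 1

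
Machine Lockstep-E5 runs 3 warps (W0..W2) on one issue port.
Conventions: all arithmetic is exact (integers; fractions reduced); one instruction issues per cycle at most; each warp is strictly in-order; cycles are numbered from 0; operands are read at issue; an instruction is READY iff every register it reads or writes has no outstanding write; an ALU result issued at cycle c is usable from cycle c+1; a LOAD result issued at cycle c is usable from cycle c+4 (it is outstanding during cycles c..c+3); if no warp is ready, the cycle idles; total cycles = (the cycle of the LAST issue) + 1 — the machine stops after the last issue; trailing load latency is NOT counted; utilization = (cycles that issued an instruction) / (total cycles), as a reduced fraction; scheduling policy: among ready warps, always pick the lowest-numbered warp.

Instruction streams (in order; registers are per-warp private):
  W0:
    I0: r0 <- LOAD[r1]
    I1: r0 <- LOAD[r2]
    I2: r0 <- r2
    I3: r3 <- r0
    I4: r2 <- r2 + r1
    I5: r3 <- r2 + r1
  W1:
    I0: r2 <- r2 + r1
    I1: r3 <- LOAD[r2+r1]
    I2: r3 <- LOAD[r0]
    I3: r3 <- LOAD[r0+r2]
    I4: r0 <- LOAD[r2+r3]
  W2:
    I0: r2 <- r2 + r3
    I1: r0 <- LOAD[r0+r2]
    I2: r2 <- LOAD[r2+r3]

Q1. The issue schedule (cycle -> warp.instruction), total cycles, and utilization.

cycle 0: W0.I0
cycle 1: W1.I0
cycle 2: W1.I1
cycle 3: W2.I0
cycle 4: W0.I1
cycle 5: W2.I1
cycle 6: W1.I2
cycle 7: W2.I2
cycle 8: W0.I2
cycle 9: W0.I3
cycle 10: W0.I4
cycle 11: W0.I5
cycle 12: W1.I3
cycle 13: idle
cycle 14: idle
cycle 15: idle
cycle 16: W1.I4

Answer: 17 cycles, utilization 14/17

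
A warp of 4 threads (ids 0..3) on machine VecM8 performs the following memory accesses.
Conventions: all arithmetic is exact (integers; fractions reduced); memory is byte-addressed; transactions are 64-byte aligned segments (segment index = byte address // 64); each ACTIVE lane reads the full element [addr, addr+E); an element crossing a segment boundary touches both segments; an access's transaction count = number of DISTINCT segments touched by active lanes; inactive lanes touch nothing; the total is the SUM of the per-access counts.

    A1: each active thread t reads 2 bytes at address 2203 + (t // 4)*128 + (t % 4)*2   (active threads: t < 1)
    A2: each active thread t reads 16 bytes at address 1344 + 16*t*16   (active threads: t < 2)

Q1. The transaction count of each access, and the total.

A1: 1 transaction
A2: 2 transactions

Answer: 1,2; total 3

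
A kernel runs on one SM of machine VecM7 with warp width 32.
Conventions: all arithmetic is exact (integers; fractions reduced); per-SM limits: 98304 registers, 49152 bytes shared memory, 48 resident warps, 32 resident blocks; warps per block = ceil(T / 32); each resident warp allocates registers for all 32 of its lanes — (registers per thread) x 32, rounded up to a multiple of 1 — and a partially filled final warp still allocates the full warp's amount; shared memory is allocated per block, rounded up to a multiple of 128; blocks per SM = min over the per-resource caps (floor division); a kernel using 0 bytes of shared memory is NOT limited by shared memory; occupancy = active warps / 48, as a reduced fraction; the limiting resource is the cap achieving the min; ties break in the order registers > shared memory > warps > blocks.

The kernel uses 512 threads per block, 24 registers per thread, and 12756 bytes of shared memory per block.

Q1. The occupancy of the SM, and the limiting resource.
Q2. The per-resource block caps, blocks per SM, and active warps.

Answer: occupancy 1, limited by shared memory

registers: 8 blocks
shared memory: 3 blocks
warps: 3 blocks
blocks: 32 blocks

Answer: 3 blocks, 48 active warps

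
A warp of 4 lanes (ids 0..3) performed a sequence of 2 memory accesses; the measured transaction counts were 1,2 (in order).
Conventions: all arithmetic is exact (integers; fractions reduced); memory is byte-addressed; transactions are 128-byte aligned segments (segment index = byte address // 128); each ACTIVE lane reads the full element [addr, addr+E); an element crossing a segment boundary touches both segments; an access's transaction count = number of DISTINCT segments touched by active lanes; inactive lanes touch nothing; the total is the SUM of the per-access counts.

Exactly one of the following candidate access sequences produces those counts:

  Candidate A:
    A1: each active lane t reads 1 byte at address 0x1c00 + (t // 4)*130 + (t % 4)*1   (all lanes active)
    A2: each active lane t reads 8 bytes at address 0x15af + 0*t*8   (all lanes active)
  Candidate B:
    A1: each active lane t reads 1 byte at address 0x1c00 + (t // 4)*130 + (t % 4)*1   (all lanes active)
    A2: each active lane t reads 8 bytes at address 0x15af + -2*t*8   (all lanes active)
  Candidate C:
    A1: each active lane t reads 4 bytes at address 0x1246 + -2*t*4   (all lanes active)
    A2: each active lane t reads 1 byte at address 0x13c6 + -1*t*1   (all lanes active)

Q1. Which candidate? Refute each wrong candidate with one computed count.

A: A2 gives 1 transaction, not 2
C: A2 gives 1 transaction, not 2
B: all counts match (1,2)

Answer: B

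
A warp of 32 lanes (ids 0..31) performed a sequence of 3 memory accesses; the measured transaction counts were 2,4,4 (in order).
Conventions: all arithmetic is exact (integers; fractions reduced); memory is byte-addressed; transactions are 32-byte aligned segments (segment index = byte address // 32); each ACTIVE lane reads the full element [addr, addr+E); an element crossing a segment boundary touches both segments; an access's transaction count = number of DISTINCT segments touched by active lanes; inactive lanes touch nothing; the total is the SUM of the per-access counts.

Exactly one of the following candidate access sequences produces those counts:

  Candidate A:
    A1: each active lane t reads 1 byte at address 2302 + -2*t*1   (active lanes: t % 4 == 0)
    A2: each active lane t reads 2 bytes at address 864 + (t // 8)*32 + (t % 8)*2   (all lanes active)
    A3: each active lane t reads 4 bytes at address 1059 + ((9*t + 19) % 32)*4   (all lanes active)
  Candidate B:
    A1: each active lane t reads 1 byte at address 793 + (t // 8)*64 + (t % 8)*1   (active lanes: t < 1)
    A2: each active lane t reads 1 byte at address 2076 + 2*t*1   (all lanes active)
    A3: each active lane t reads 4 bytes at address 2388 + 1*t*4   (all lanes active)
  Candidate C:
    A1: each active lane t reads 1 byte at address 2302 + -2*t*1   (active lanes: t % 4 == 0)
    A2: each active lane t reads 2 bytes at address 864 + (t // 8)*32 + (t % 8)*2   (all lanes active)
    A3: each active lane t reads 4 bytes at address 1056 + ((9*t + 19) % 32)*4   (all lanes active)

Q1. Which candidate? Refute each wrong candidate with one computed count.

A: A3 gives 5 transactions, not 4
B: A1 gives 1 transaction, not 2
C: all counts match (2,4,4)

Answer: C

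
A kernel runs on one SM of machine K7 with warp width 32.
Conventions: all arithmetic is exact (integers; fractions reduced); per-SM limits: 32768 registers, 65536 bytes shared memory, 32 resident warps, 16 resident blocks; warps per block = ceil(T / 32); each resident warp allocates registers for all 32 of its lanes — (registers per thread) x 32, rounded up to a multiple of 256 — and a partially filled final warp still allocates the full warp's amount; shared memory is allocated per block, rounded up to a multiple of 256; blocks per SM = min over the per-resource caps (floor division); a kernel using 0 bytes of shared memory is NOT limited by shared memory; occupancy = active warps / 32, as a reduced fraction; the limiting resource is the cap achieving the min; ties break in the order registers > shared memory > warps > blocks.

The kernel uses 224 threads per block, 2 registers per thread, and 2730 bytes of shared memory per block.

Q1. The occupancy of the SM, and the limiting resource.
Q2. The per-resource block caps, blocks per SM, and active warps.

Answer: occupancy 7/8, limited by warps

registers: 18 blocks
shared memory: 23 blocks
warps: 4 blocks
blocks: 16 blocks

Answer: 4 blocks, 28 active warps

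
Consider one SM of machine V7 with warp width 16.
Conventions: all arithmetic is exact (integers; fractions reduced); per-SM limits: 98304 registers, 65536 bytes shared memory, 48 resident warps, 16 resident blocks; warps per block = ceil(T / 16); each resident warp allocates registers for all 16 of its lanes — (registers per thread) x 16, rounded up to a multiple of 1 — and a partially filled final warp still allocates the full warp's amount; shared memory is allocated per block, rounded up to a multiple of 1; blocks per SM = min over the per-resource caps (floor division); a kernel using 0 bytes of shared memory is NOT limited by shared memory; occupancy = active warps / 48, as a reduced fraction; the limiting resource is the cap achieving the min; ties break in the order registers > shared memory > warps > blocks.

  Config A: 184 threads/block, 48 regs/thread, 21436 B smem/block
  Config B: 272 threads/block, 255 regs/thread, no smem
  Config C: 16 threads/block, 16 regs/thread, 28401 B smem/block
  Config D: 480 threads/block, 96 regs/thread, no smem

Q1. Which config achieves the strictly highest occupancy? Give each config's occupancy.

occupancies: A 3/4, B 17/48, C 1/24, D 5/8

Answer: A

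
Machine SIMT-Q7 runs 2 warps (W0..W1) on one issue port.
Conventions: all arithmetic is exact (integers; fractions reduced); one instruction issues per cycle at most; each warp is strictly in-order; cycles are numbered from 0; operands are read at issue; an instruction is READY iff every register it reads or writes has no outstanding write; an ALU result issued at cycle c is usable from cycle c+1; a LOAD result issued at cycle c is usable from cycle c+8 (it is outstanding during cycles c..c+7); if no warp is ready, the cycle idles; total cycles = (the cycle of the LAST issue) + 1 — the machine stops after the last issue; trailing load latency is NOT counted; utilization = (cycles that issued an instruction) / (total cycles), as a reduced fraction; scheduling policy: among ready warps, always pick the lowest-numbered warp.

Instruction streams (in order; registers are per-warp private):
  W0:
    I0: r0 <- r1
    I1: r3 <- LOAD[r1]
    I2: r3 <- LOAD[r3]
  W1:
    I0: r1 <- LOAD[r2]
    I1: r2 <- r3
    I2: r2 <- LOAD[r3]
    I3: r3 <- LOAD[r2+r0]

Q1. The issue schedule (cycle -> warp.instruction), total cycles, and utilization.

cycle 0: W0.I0
cycle 1: W0.I1
cycle 2: W1.I0
cycle 3: W1.I1
cycle 4: W1.I2
cycle 5: idle
cycle 6: idle
cycle 7: idle
cycle 8: idle
cycle 9: W0.I2
cycle 10: idle
cycle 11: idle
cycle 12: W1.I3

Answer: 13 cycles, utilization 7/13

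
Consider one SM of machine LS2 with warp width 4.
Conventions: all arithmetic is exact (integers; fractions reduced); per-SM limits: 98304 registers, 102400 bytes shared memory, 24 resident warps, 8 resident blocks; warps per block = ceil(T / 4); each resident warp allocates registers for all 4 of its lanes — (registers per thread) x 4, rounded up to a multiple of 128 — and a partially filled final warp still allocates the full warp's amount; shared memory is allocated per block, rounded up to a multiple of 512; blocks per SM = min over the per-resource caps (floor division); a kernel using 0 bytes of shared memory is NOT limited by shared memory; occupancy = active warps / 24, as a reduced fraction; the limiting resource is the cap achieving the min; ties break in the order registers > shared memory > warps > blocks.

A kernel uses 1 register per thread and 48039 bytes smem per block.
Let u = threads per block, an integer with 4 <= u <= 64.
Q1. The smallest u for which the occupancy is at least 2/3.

Answer: u = 29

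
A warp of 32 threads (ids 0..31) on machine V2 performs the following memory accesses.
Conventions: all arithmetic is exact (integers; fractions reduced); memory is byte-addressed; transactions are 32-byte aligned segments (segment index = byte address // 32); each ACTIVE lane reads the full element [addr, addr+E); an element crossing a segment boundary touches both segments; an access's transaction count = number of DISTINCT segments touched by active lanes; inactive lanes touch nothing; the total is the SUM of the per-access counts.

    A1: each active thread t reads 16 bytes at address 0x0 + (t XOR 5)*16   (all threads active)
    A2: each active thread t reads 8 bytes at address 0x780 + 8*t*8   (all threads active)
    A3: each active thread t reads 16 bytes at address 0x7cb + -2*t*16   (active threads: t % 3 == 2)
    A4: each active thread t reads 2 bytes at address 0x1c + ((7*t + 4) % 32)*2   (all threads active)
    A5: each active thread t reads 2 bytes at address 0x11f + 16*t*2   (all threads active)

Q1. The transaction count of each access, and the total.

A1: 16 transactions
A2: 32 transactions
A3: 10 transactions
A4: 3 transactions
A5: 33 transactions

Answer: 16,32,10,3,33; total 94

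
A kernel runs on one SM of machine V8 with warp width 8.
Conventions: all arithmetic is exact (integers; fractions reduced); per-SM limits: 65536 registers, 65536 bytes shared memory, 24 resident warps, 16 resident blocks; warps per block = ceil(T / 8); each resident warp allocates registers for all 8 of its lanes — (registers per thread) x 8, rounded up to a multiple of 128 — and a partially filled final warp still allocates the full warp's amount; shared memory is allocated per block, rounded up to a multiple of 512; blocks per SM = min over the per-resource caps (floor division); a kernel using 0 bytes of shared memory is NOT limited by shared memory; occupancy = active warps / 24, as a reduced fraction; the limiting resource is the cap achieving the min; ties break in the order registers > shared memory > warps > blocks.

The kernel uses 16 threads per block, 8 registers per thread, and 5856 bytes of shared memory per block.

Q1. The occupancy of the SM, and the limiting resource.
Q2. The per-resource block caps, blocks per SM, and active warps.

Answer: occupancy 5/6, limited by shared memory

registers: 256 blocks
shared memory: 10 blocks
warps: 12 blocks
blocks: 16 blocks

Answer: 10 blocks, 20 active warps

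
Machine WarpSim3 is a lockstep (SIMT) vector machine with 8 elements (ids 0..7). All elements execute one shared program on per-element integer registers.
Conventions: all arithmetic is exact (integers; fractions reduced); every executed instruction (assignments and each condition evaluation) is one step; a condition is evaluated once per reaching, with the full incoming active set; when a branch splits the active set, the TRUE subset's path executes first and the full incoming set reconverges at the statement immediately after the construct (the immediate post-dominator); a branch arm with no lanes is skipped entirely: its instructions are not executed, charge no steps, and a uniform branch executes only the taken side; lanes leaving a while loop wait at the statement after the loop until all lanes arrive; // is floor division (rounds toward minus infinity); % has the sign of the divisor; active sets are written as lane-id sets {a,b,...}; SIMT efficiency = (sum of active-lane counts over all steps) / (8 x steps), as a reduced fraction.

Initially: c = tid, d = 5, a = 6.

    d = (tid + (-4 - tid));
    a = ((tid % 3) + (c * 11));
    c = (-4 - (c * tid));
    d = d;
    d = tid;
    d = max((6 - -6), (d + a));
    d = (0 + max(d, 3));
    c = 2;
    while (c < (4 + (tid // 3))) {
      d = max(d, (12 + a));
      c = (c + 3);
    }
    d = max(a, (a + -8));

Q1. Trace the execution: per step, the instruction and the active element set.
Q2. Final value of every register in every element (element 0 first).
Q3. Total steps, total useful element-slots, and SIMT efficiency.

step 0: d <- (tid + (-4 - tid))      {0,1,2,3,4,5,6,7}
step 1: a <- ((tid % 3) + (c * 11))  {0,1,2,3,4,5,6,7}
step 2: c <- (-4 - (c * tid))        {0,1,2,3,4,5,6,7}
step 3: d <- d                       {0,1,2,3,4,5,6,7}
step 4: d <- tid                     {0,1,2,3,4,5,6,7}
step 5: d <- max((6 - -6), (d + a))  {0,1,2,3,4,5,6,7}
step 6: d <- (0 + max(d, 3))         {0,1,2,3,4,5,6,7}
step 7: c <- 2                       {0,1,2,3,4,5,6,7}
step 8: eval (c < (4 + (tid // 3)))  {0,1,2,3,4,5,6,7}
step 9: d <- max(d, (12 + a))        {0,1,2,3,4,5,6,7}
step 10: c <- (c + 3)                 {0,1,2,3,4,5,6,7}
step 11: eval (c < (4 + (tid // 3)))  {0,1,2,3,4,5,6,7}
step 12: d <- max(d, (12 + a))        {6,7}
step 13: c <- (c + 3)                 {6,7}
step 14: eval (c < (4 + (tid // 3)))  {6,7}
step 15: d <- max(a, (a + -8))        {0,1,2,3,4,5,6,7}

Answer: 16 steps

c: 5,5,5,5,5,5,8,8
d: 0,12,24,33,45,57,66,78
a: 0,12,24,33,45,57,66,78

steps = 16; useful = 110; efficiency = 110/128 = 55/64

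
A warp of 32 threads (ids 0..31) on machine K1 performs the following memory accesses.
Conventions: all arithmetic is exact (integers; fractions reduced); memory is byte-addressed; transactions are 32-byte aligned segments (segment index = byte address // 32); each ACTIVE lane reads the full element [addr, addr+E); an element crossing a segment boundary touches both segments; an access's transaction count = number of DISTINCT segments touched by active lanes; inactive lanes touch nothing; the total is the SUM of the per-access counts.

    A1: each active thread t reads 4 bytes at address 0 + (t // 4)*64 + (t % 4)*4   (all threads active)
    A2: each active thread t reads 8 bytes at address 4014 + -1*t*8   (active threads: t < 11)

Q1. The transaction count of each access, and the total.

A1: 8 transactions
A2: 4 transactions

Answer: 8,4; total 12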